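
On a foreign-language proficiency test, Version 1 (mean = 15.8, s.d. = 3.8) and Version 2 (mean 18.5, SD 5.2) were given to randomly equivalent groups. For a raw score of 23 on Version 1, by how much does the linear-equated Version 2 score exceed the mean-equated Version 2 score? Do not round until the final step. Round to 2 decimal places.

2.65

Mean-equated: 23 + (18.5 − 15.8) = 25.70
Linear-equated: (5.2/3.8)(23 − 15.8) + 18.5 = 28.353
Difference = 28.353 − 25.70 = 2.65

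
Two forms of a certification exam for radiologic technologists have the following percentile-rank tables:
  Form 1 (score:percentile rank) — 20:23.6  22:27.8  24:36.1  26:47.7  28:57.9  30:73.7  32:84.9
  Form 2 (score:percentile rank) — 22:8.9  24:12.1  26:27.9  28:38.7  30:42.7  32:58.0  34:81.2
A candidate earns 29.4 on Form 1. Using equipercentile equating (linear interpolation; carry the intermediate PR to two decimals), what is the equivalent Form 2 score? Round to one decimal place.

PR of 29.4 on Form 1: 57.9 + (29.4 − 28)/(30 − 28) × (73.7 − 57.9) = 68.96
On Form 2, PR 68.96 falls between score 32 (PR 58.0) and 34 (PR 81.2).
Interpolate: 32 + (68.96 − 58.0)/(81.2 − 58.0) × (34 − 32) = 32.9

32.9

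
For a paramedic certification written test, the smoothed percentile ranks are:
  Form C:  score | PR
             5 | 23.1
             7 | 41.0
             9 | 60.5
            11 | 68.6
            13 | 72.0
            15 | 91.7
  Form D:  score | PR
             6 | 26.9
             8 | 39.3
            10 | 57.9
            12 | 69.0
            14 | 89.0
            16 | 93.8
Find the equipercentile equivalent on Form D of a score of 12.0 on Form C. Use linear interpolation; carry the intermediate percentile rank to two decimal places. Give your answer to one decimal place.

12.1

PR of 12.0 on Form C: 68.6 + (12.0 − 11)/(13 − 11) × (72.0 − 68.6) = 70.30
On Form D, PR 70.30 falls between score 12 (PR 69.0) and 14 (PR 89.0).
Interpolate: 12 + (70.30 − 69.0)/(89.0 − 69.0) × (14 − 12) = 12.1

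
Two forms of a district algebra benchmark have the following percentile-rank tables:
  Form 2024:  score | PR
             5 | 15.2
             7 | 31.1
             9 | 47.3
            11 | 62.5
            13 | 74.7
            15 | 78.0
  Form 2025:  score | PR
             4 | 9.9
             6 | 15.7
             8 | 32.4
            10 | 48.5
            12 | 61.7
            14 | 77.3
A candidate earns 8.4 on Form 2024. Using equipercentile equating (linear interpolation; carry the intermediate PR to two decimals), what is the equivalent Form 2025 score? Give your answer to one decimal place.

9.2

PR of 8.4 on Form 2024: 31.1 + (8.4 − 7)/(9 − 7) × (47.3 − 31.1) = 42.44
On Form 2025, PR 42.44 falls between score 8 (PR 32.4) and 10 (PR 48.5).
Interpolate: 8 + (42.44 − 32.4)/(48.5 − 32.4) × (10 − 8) = 9.2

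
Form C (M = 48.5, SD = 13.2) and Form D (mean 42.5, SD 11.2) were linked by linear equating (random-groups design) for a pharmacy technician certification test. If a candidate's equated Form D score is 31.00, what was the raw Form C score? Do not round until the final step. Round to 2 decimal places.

Invert y = (SD_Y/SD_X)(x − M_X) + M_Y:
x = (SD_X/SD_Y)(y − M_Y) + M_X = (13.2/11.2)(31.00 − 42.5) + 48.5
x = 1.178571 × -11.500 + 48.5 = 34.95

34.95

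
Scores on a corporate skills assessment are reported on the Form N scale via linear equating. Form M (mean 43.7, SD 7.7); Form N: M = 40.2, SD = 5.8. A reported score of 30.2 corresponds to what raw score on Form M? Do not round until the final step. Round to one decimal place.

30.4

Invert y = (SD_Y/SD_X)(x − M_X) + M_Y:
x = (SD_X/SD_Y)(y − M_Y) + M_X = (7.7/5.8)(30.2 − 40.2) + 43.7
x = 1.327586 × -10.000 + 43.7 = 30.4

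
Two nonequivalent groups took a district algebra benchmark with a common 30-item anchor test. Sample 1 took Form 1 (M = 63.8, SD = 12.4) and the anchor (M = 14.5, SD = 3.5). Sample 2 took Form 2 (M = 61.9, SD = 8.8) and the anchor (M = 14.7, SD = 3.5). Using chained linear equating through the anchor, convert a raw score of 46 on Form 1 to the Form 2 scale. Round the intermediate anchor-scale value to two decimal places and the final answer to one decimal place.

48.8

Form 1 → anchor (Sample 1): v = (3.5/12.4)(46 − 63.8) + 14.5 = 9.48
anchor → Form 2 (Sample 2): y = (8.8/3.5)(9.48 − 14.7) + 61.9 = 48.8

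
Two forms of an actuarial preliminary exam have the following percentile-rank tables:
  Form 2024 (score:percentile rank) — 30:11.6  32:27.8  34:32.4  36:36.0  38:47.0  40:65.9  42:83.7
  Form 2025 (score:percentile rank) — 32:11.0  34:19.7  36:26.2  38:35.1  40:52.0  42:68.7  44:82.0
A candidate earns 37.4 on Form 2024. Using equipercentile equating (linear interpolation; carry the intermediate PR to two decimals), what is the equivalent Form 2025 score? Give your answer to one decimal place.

39.0

PR of 37.4 on Form 2024: 36.0 + (37.4 − 36)/(38 − 36) × (47.0 − 36.0) = 43.70
On Form 2025, PR 43.70 falls between score 38 (PR 35.1) and 40 (PR 52.0).
Interpolate: 38 + (43.70 − 35.1)/(52.0 − 35.1) × (40 − 38) = 39.0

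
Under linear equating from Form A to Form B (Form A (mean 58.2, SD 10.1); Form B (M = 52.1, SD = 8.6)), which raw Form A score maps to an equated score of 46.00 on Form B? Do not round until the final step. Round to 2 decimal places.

51.04

Invert y = (SD_Y/SD_X)(x − M_X) + M_Y:
x = (SD_X/SD_Y)(y − M_Y) + M_X = (10.1/8.6)(46.00 − 52.1) + 58.2
x = 1.174419 × -6.100 + 58.2 = 51.04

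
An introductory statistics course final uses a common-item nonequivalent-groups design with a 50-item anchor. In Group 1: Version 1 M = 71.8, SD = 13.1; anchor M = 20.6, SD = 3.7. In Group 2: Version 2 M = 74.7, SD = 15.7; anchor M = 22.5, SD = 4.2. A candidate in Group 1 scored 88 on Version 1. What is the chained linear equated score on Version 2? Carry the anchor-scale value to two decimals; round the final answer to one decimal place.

Version 1 → anchor (Group 1): v = (3.7/13.1)(88 − 71.8) + 20.6 = 25.18
anchor → Version 2 (Group 2): y = (15.7/4.2)(25.18 − 22.5) + 74.7 = 84.7

84.7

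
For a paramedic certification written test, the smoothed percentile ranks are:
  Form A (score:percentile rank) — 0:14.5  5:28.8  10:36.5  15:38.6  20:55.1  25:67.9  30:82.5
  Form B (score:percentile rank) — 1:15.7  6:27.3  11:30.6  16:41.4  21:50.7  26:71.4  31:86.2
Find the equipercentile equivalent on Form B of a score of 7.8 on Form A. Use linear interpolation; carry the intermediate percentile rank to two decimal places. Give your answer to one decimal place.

12.2

PR of 7.8 on Form A: 28.8 + (7.8 − 5)/(10 − 5) × (36.5 − 28.8) = 33.11
On Form B, PR 33.11 falls between score 11 (PR 30.6) and 16 (PR 41.4).
Interpolate: 11 + (33.11 − 30.6)/(41.4 − 30.6) × (16 − 11) = 12.2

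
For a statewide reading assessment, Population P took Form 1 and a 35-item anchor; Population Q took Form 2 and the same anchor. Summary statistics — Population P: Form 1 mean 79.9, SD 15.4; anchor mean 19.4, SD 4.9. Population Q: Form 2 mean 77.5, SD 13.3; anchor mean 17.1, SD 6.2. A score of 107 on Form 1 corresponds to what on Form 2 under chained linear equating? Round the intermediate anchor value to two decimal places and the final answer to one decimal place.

100.9

Form 1 → anchor (Population P): v = (4.9/15.4)(107 − 79.9) + 19.4 = 28.02
anchor → Form 2 (Population Q): y = (13.3/6.2)(28.02 − 17.1) + 77.5 = 100.9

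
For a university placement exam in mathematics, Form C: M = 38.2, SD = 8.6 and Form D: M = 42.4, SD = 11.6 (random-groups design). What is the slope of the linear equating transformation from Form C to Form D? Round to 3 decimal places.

1.349

A = SD_Y / SD_X = 11.6 / 8.6 = 1.349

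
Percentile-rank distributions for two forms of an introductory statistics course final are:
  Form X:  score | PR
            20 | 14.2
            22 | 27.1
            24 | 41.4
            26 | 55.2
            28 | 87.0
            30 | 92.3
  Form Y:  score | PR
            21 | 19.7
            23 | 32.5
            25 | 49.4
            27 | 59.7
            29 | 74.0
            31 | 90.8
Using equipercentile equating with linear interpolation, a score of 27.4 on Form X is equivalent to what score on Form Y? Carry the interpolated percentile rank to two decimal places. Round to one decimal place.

PR of 27.4 on Form X: 55.2 + (27.4 − 26)/(28 − 26) × (87.0 − 55.2) = 77.46
On Form Y, PR 77.46 falls between score 29 (PR 74.0) and 31 (PR 90.8).
Interpolate: 29 + (77.46 − 74.0)/(90.8 − 74.0) × (31 − 29) = 29.4

29.4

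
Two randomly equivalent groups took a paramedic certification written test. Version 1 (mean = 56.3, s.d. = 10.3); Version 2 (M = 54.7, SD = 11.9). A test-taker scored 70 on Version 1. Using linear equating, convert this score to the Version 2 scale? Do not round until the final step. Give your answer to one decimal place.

Linear equating: y = (SD_Y/SD_X)(x − M_X) + M_Y
y = (11.9/10.3)(70 − 56.3) + 54.7
y = 1.155340 × 13.7 + 54.7 = 15.8282 + 54.7 = 70.5

70.5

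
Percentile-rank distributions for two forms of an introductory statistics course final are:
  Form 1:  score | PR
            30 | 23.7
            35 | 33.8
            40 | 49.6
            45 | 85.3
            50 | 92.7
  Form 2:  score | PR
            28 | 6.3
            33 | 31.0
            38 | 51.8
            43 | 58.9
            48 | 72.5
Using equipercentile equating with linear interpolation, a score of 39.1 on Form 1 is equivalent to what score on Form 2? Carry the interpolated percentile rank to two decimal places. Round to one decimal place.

PR of 39.1 on Form 1: 33.8 + (39.1 − 35)/(40 − 35) × (49.6 − 33.8) = 46.76
On Form 2, PR 46.76 falls between score 33 (PR 31.0) and 38 (PR 51.8).
Interpolate: 33 + (46.76 − 31.0)/(51.8 − 31.0) × (38 − 33) = 36.8

36.8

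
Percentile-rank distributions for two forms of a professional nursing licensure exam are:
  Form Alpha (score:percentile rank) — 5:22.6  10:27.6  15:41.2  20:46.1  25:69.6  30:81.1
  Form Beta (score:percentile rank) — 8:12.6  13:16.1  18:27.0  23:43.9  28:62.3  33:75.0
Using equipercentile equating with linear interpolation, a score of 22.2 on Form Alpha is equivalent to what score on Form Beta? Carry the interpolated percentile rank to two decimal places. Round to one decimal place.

26.4

PR of 22.2 on Form Alpha: 46.1 + (22.2 − 20)/(25 − 20) × (69.6 − 46.1) = 56.44
On Form Beta, PR 56.44 falls between score 23 (PR 43.9) and 28 (PR 62.3).
Interpolate: 23 + (56.44 − 43.9)/(62.3 − 43.9) × (28 − 23) = 26.4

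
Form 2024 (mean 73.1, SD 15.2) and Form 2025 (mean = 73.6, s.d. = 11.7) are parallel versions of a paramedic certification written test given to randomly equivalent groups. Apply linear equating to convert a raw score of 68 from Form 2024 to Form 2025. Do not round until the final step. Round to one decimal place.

69.7

Linear equating: y = (SD_Y/SD_X)(x − M_X) + M_Y
y = (11.7/15.2)(68 − 73.1) + 73.6
y = 0.769737 × -5.1 + 73.6 = -3.9257 + 73.6 = 69.7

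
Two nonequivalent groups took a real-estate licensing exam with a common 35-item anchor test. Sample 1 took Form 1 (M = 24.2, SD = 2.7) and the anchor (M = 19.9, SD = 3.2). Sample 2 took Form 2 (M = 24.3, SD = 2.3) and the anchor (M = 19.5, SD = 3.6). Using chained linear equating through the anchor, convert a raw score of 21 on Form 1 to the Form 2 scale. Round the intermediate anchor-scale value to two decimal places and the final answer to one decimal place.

22.1

Form 1 → anchor (Sample 1): v = (3.2/2.7)(21 − 24.2) + 19.9 = 16.11
anchor → Form 2 (Sample 2): y = (2.3/3.6)(16.11 − 19.5) + 24.3 = 22.1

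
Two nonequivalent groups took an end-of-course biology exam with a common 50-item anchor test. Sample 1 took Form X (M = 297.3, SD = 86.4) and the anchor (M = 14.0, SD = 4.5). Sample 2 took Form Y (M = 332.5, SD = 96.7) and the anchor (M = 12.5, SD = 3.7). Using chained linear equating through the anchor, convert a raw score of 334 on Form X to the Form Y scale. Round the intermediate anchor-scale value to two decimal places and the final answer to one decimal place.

421.6

Form X → anchor (Sample 1): v = (4.5/86.4)(334 − 297.3) + 14.0 = 15.91
anchor → Form Y (Sample 2): y = (96.7/3.7)(15.91 − 12.5) + 332.5 = 421.6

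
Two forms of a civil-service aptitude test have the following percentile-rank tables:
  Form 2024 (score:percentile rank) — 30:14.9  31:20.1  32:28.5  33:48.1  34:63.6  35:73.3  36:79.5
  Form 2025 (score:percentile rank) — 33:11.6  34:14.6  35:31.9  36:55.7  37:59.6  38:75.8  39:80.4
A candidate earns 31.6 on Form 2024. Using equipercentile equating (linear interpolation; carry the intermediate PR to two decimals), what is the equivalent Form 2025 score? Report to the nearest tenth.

PR of 31.6 on Form 2024: 20.1 + (31.6 − 31)/(32 − 31) × (28.5 − 20.1) = 25.14
On Form 2025, PR 25.14 falls between score 34 (PR 14.6) and 35 (PR 31.9).
Interpolate: 34 + (25.14 − 14.6)/(31.9 − 14.6) × (35 − 34) = 34.6

34.6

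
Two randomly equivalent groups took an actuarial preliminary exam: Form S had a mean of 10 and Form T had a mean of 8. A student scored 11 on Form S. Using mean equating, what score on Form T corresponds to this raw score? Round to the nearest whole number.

9

Mean equating: y = x + (M_Y − M_X) = 11 + (8 − 10) = 9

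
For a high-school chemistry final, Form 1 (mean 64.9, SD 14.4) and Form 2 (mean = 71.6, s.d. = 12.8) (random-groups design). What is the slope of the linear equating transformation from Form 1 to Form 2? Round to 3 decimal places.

A = SD_Y / SD_X = 12.8 / 14.4 = 0.889

0.889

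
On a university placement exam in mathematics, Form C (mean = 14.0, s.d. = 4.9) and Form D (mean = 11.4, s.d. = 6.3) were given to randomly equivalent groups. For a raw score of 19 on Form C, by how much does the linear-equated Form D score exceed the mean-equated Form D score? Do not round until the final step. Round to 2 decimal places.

Mean-equated: 19 + (11.4 − 14.0) = 16.40
Linear-equated: (6.3/4.9)(19 − 14.0) + 11.4 = 17.829
Difference = 17.829 − 16.40 = 1.43

1.43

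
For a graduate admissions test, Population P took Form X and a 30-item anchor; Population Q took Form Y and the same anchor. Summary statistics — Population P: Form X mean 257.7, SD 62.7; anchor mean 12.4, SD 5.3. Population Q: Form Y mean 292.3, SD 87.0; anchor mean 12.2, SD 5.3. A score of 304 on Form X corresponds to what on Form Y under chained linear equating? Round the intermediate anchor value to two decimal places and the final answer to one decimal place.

359.8

Form X → anchor (Population P): v = (5.3/62.7)(304 − 257.7) + 12.4 = 16.31
anchor → Form Y (Population Q): y = (87.0/5.3)(16.31 − 12.2) + 292.3 = 359.8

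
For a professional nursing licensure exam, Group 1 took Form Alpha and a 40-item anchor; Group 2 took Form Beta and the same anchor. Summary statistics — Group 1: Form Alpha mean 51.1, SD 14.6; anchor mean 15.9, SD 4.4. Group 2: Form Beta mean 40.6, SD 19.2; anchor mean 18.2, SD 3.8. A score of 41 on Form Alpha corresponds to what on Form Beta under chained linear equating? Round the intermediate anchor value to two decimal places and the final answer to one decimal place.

Form Alpha → anchor (Group 1): v = (4.4/14.6)(41 − 51.1) + 15.9 = 12.86
anchor → Form Beta (Group 2): y = (19.2/3.8)(12.86 − 18.2) + 40.6 = 13.6

13.6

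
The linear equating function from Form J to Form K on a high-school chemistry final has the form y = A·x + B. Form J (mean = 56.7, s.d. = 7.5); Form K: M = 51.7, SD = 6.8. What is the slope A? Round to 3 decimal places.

0.907

A = SD_Y / SD_X = 6.8 / 7.5 = 0.907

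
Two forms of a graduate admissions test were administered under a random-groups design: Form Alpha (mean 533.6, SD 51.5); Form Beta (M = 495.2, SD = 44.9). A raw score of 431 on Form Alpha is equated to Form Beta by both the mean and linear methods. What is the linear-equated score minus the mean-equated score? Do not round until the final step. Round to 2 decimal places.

Mean-equated: 431 + (495.2 − 533.6) = 392.60
Linear-equated: (44.9/51.5)(431 − 533.6) + 495.2 = 405.749
Difference = 405.749 − 392.60 = 13.15

13.15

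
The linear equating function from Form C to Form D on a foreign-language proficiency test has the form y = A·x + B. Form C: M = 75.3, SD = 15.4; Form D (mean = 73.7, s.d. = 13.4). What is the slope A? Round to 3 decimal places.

0.870

A = SD_Y / SD_X = 13.4 / 15.4 = 0.870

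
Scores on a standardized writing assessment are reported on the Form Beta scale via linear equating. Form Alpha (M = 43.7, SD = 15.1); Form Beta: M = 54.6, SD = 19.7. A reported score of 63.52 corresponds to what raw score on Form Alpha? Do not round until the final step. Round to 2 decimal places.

Invert y = (SD_Y/SD_X)(x − M_X) + M_Y:
x = (SD_X/SD_Y)(y − M_Y) + M_X = (15.1/19.7)(63.52 − 54.6) + 43.7
x = 0.766497 × 8.920 + 43.7 = 50.54

50.54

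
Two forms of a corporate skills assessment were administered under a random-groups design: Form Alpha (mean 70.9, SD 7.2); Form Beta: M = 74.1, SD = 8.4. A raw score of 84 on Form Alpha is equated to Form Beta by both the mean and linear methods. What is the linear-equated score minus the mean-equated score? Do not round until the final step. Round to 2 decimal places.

2.18

Mean-equated: 84 + (74.1 − 70.9) = 87.20
Linear-equated: (8.4/7.2)(84 − 70.9) + 74.1 = 89.383
Difference = 89.383 − 87.20 = 2.18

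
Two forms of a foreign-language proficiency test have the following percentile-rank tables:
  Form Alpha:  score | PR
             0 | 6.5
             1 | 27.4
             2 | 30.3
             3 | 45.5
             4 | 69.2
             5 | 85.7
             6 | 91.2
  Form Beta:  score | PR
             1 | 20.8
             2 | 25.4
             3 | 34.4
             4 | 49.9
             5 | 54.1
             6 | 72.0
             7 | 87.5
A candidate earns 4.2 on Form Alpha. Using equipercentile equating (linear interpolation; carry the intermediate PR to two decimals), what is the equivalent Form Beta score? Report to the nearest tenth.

6.0

PR of 4.2 on Form Alpha: 69.2 + (4.2 − 4)/(5 − 4) × (85.7 − 69.2) = 72.50
On Form Beta, PR 72.50 falls between score 6 (PR 72.0) and 7 (PR 87.5).
Interpolate: 6 + (72.50 − 72.0)/(87.5 − 72.0) × (7 − 6) = 6.0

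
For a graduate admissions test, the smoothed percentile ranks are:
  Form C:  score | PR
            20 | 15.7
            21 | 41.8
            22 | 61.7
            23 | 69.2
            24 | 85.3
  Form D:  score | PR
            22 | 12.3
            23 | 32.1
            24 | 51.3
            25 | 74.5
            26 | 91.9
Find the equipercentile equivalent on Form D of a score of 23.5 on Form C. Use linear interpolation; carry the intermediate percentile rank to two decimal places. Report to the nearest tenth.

25.2

PR of 23.5 on Form C: 69.2 + (23.5 − 23)/(24 − 23) × (85.3 − 69.2) = 77.25
On Form D, PR 77.25 falls between score 25 (PR 74.5) and 26 (PR 91.9).
Interpolate: 25 + (77.25 − 74.5)/(91.9 − 74.5) × (26 − 25) = 25.2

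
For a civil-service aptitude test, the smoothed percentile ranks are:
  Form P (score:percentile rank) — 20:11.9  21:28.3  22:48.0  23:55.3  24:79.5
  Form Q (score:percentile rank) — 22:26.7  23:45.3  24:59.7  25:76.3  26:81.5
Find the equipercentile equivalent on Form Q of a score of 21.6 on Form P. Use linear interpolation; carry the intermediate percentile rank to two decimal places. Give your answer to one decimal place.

PR of 21.6 on Form P: 28.3 + (21.6 − 21)/(22 − 21) × (48.0 − 28.3) = 40.12
On Form Q, PR 40.12 falls between score 22 (PR 26.7) and 23 (PR 45.3).
Interpolate: 22 + (40.12 − 26.7)/(45.3 − 26.7) × (23 − 22) = 22.7

22.7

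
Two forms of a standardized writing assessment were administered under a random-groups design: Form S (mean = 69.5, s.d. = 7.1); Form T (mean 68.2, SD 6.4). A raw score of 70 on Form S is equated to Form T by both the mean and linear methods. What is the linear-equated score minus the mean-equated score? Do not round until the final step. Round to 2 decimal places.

Mean-equated: 70 + (68.2 − 69.5) = 68.70
Linear-equated: (6.4/7.1)(70 − 69.5) + 68.2 = 68.651
Difference = 68.651 − 68.70 = -0.05

-0.05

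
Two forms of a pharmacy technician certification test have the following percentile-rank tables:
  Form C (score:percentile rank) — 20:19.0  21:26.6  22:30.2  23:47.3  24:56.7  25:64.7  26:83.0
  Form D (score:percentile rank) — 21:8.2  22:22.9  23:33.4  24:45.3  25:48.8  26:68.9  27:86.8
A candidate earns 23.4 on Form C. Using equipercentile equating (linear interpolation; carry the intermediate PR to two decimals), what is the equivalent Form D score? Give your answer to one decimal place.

25.1

PR of 23.4 on Form C: 47.3 + (23.4 − 23)/(24 − 23) × (56.7 − 47.3) = 51.06
On Form D, PR 51.06 falls between score 25 (PR 48.8) and 26 (PR 68.9).
Interpolate: 25 + (51.06 − 48.8)/(68.9 − 48.8) × (26 − 25) = 25.1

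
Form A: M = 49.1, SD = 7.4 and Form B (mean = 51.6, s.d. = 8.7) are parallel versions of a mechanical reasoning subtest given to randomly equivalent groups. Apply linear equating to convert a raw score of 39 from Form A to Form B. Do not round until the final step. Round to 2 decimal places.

39.73

Linear equating: y = (SD_Y/SD_X)(x − M_X) + M_Y
y = (8.7/7.4)(39 − 49.1) + 51.6
y = 1.175676 × -10.1 + 51.6 = -11.8743 + 51.6 = 39.73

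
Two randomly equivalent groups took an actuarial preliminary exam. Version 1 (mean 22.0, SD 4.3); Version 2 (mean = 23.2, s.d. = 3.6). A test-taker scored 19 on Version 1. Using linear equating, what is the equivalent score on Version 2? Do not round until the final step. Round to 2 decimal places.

Linear equating: y = (SD_Y/SD_X)(x − M_X) + M_Y
y = (3.6/4.3)(19 − 22.0) + 23.2
y = 0.837209 × -3.0 + 23.2 = -2.5116 + 23.2 = 20.69

20.69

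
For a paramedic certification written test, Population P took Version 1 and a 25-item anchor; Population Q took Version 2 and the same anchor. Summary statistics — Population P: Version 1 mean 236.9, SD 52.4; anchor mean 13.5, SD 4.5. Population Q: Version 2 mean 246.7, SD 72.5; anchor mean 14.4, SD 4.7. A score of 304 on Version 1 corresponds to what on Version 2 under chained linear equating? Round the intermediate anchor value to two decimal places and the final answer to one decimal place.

Version 1 → anchor (Population P): v = (4.5/52.4)(304 − 236.9) + 13.5 = 19.26
anchor → Version 2 (Population Q): y = (72.5/4.7)(19.26 − 14.4) + 246.7 = 321.7

321.7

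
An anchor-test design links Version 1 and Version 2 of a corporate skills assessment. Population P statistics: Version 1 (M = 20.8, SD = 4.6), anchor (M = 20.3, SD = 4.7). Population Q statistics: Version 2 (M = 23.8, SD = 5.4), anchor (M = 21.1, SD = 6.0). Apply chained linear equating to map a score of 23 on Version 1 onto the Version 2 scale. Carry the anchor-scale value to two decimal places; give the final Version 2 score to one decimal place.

25.1

Version 1 → anchor (Population P): v = (4.7/4.6)(23 − 20.8) + 20.3 = 22.55
anchor → Version 2 (Population Q): y = (5.4/6.0)(22.55 − 21.1) + 23.8 = 25.1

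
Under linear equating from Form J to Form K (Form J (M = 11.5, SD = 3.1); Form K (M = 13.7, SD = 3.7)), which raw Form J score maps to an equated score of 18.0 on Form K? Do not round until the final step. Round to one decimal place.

Invert y = (SD_Y/SD_X)(x − M_X) + M_Y:
x = (SD_X/SD_Y)(y − M_Y) + M_X = (3.1/3.7)(18.0 − 13.7) + 11.5
x = 0.837838 × 4.300 + 11.5 = 15.1

15.1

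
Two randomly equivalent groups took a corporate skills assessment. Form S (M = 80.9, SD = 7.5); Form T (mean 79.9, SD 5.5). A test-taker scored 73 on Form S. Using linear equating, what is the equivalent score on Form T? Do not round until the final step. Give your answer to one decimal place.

74.1

Linear equating: y = (SD_Y/SD_X)(x − M_X) + M_Y
y = (5.5/7.5)(73 − 80.9) + 79.9
y = 0.733333 × -7.9 + 79.9 = -5.7933 + 79.9 = 74.1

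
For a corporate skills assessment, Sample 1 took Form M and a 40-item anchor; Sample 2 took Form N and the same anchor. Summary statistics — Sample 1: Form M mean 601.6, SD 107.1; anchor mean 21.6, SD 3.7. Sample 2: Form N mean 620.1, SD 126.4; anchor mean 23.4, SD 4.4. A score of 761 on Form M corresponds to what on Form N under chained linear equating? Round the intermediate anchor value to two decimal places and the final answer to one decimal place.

726.7

Form M → anchor (Sample 1): v = (3.7/107.1)(761 − 601.6) + 21.6 = 27.11
anchor → Form N (Sample 2): y = (126.4/4.4)(27.11 − 23.4) + 620.1 = 726.7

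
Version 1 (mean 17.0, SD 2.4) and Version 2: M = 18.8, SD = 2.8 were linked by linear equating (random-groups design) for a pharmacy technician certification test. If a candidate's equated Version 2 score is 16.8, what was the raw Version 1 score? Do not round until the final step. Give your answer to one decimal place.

15.3

Invert y = (SD_Y/SD_X)(x − M_X) + M_Y:
x = (SD_X/SD_Y)(y − M_Y) + M_X = (2.4/2.8)(16.8 − 18.8) + 17.0
x = 0.857143 × -2.000 + 17.0 = 15.3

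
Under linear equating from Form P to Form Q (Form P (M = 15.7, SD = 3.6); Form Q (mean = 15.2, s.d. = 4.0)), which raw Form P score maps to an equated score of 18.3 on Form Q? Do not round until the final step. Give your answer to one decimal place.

18.5

Invert y = (SD_Y/SD_X)(x − M_X) + M_Y:
x = (SD_X/SD_Y)(y − M_Y) + M_X = (3.6/4.0)(18.3 − 15.2) + 15.7
x = 0.900000 × 3.100 + 15.7 = 18.5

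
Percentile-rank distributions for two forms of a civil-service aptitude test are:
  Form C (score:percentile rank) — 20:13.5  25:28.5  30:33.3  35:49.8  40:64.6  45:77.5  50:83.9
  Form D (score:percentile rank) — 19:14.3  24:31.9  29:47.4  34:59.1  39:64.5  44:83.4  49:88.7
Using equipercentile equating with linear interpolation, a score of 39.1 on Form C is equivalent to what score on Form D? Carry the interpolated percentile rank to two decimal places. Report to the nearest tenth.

36.6

PR of 39.1 on Form C: 49.8 + (39.1 − 35)/(40 − 35) × (64.6 − 49.8) = 61.94
On Form D, PR 61.94 falls between score 34 (PR 59.1) and 39 (PR 64.5).
Interpolate: 34 + (61.94 − 59.1)/(64.5 − 59.1) × (39 − 34) = 36.6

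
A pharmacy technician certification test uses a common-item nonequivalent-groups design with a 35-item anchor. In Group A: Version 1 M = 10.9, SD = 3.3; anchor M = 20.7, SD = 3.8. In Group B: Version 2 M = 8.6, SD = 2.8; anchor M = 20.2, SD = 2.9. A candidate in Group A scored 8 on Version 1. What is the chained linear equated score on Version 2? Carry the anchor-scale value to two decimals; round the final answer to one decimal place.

Version 1 → anchor (Group A): v = (3.8/3.3)(8 − 10.9) + 20.7 = 17.36
anchor → Version 2 (Group B): y = (2.8/2.9)(17.36 − 20.2) + 8.6 = 5.9

5.9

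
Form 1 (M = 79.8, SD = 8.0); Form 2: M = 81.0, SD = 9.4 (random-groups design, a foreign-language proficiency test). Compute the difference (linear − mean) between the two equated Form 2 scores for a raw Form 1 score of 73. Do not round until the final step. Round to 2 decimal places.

-1.19

Mean-equated: 73 + (81.0 − 79.8) = 74.20
Linear-equated: (9.4/8.0)(73 − 79.8) + 81.0 = 73.010
Difference = 73.010 − 74.20 = -1.19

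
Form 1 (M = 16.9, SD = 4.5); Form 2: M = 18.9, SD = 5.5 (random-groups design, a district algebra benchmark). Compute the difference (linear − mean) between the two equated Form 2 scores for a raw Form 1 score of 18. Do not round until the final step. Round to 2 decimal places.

Mean-equated: 18 + (18.9 − 16.9) = 20.00
Linear-equated: (5.5/4.5)(18 − 16.9) + 18.9 = 20.244
Difference = 20.244 − 20.00 = 0.24

0.24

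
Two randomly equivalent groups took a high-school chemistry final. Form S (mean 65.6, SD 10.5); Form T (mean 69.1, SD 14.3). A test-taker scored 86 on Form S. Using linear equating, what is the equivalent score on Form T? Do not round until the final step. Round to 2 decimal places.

Linear equating: y = (SD_Y/SD_X)(x − M_X) + M_Y
y = (14.3/10.5)(86 − 65.6) + 69.1
y = 1.361905 × 20.4 + 69.1 = 27.7829 + 69.1 = 96.88

96.88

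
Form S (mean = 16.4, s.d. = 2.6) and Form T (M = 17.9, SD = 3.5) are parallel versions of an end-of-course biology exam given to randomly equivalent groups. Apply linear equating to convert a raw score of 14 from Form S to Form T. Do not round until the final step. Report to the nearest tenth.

Linear equating: y = (SD_Y/SD_X)(x − M_X) + M_Y
y = (3.5/2.6)(14 − 16.4) + 17.9
y = 1.346154 × -2.4 + 17.9 = -3.2308 + 17.9 = 14.7

14.7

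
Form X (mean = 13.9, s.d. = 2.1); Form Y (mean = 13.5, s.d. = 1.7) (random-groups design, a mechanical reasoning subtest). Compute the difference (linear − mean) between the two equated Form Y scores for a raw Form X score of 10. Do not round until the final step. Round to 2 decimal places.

0.74

Mean-equated: 10 + (13.5 − 13.9) = 9.60
Linear-equated: (1.7/2.1)(10 − 13.9) + 13.5 = 10.343
Difference = 10.343 − 9.60 = 0.74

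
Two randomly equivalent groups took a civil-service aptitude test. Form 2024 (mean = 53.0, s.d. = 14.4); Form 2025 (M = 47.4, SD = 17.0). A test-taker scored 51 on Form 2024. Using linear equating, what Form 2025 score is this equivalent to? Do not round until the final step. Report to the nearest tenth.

45.0

Linear equating: y = (SD_Y/SD_X)(x − M_X) + M_Y
y = (17.0/14.4)(51 − 53.0) + 47.4
y = 1.180556 × -2.0 + 47.4 = -2.3611 + 47.4 = 45.0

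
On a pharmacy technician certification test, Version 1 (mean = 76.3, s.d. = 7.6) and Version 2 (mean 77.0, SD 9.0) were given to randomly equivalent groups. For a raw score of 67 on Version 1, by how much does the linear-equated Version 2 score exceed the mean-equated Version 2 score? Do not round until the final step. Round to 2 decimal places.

Mean-equated: 67 + (77.0 − 76.3) = 67.70
Linear-equated: (9.0/7.6)(67 − 76.3) + 77.0 = 65.987
Difference = 65.987 − 67.70 = -1.71

-1.71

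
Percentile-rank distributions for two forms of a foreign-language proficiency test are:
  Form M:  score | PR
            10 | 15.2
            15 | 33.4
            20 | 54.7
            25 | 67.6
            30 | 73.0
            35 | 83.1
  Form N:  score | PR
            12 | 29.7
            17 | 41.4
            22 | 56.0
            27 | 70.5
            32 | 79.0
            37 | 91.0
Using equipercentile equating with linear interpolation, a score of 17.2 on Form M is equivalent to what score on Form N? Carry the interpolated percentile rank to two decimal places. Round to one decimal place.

PR of 17.2 on Form M: 33.4 + (17.2 − 15)/(20 − 15) × (54.7 − 33.4) = 42.77
On Form N, PR 42.77 falls between score 17 (PR 41.4) and 22 (PR 56.0).
Interpolate: 17 + (42.77 − 41.4)/(56.0 − 41.4) × (22 − 17) = 17.5

17.5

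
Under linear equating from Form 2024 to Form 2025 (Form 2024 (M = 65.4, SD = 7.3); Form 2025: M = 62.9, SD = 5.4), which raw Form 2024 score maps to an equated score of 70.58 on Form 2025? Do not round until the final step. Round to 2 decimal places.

75.78

Invert y = (SD_Y/SD_X)(x − M_X) + M_Y:
x = (SD_X/SD_Y)(y − M_Y) + M_X = (7.3/5.4)(70.58 − 62.9) + 65.4
x = 1.351852 × 7.680 + 65.4 = 75.78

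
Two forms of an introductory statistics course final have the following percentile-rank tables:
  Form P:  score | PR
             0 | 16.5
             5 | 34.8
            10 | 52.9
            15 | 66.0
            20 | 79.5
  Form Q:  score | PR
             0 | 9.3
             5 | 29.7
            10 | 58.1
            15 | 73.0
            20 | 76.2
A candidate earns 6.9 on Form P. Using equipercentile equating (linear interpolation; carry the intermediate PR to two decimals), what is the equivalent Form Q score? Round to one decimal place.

PR of 6.9 on Form P: 34.8 + (6.9 − 5)/(10 − 5) × (52.9 − 34.8) = 41.68
On Form Q, PR 41.68 falls between score 5 (PR 29.7) and 10 (PR 58.1).
Interpolate: 5 + (41.68 − 29.7)/(58.1 − 29.7) × (10 − 5) = 7.1

7.1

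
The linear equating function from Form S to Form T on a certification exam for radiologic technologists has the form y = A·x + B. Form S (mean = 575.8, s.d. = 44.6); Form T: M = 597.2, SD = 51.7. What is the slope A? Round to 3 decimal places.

A = SD_Y / SD_X = 51.7 / 44.6 = 1.159

1.159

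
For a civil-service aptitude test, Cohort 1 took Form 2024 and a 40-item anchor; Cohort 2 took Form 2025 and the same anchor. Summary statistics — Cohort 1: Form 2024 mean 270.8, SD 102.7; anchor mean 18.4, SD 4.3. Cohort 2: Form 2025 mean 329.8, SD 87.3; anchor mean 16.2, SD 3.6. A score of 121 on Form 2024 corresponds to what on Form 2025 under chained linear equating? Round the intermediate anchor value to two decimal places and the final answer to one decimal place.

231.1

Form 2024 → anchor (Cohort 1): v = (4.3/102.7)(121 − 270.8) + 18.4 = 12.13
anchor → Form 2025 (Cohort 2): y = (87.3/3.6)(12.13 − 16.2) + 329.8 = 231.1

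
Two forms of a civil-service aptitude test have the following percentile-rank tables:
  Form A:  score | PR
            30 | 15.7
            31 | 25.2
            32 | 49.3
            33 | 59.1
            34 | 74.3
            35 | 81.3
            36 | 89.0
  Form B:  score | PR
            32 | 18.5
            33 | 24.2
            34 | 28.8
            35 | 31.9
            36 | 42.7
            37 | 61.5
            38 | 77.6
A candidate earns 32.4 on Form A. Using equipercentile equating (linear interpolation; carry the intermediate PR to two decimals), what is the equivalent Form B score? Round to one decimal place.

36.6

PR of 32.4 on Form A: 49.3 + (32.4 − 32)/(33 − 32) × (59.1 − 49.3) = 53.22
On Form B, PR 53.22 falls between score 36 (PR 42.7) and 37 (PR 61.5).
Interpolate: 36 + (53.22 − 42.7)/(61.5 − 42.7) × (37 − 36) = 36.6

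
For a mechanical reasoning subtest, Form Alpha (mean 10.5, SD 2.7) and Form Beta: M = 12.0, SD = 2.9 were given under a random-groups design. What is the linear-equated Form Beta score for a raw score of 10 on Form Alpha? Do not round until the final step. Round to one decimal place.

11.5

Linear equating: y = (SD_Y/SD_X)(x − M_X) + M_Y
y = (2.9/2.7)(10 − 10.5) + 12.0
y = 1.074074 × -0.5 + 12.0 = -0.5370 + 12.0 = 11.5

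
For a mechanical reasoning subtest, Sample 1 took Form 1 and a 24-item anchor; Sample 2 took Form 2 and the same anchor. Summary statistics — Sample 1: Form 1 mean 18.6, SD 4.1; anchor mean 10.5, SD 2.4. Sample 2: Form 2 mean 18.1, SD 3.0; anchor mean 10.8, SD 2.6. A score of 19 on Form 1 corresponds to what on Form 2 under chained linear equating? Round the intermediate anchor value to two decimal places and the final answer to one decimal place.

18.0

Form 1 → anchor (Sample 1): v = (2.4/4.1)(19 − 18.6) + 10.5 = 10.73
anchor → Form 2 (Sample 2): y = (3.0/2.6)(10.73 − 10.8) + 18.1 = 18.0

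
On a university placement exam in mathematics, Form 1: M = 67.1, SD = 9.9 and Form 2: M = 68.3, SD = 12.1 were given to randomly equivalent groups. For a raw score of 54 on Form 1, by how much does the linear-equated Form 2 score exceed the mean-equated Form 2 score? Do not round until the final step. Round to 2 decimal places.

Mean-equated: 54 + (68.3 − 67.1) = 55.20
Linear-equated: (12.1/9.9)(54 − 67.1) + 68.3 = 52.289
Difference = 52.289 − 55.20 = -2.91

-2.91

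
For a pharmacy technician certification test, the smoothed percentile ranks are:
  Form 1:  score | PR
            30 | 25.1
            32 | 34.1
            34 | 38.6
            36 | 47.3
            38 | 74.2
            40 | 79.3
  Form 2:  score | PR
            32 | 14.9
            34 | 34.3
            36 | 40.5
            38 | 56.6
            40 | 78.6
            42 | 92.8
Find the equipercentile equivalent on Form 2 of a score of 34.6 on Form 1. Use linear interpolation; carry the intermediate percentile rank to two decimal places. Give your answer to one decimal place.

36.1

PR of 34.6 on Form 1: 38.6 + (34.6 − 34)/(36 − 34) × (47.3 − 38.6) = 41.21
On Form 2, PR 41.21 falls between score 36 (PR 40.5) and 38 (PR 56.6).
Interpolate: 36 + (41.21 − 40.5)/(56.6 − 40.5) × (38 − 36) = 36.1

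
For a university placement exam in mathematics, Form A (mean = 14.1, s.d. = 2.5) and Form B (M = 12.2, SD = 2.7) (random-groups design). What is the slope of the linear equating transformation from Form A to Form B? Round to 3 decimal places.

1.080

A = SD_Y / SD_X = 2.7 / 2.5 = 1.080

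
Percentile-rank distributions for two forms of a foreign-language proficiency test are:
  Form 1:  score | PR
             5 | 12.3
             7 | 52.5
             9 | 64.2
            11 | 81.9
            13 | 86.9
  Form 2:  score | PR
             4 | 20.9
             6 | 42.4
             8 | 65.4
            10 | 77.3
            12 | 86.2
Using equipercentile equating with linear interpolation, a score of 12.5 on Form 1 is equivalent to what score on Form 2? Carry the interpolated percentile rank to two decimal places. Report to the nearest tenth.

PR of 12.5 on Form 1: 81.9 + (12.5 − 11)/(13 − 11) × (86.9 − 81.9) = 85.65
On Form 2, PR 85.65 falls between score 10 (PR 77.3) and 12 (PR 86.2).
Interpolate: 10 + (85.65 − 77.3)/(86.2 − 77.3) × (12 − 10) = 11.9

11.9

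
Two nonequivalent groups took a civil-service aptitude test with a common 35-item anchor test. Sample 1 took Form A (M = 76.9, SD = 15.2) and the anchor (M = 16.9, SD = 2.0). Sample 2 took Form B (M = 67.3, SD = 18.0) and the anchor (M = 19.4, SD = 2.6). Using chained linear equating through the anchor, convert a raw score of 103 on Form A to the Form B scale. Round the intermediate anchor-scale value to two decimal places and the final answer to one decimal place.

73.7

Form A → anchor (Sample 1): v = (2.0/15.2)(103 − 76.9) + 16.9 = 20.33
anchor → Form B (Sample 2): y = (18.0/2.6)(20.33 − 19.4) + 67.3 = 73.7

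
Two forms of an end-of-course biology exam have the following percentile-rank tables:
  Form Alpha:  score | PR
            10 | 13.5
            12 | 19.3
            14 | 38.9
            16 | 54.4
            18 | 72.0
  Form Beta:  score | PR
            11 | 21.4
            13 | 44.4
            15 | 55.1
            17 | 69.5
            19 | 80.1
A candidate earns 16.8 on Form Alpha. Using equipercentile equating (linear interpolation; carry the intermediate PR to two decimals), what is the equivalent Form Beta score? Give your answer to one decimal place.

PR of 16.8 on Form Alpha: 54.4 + (16.8 − 16)/(18 − 16) × (72.0 − 54.4) = 61.44
On Form Beta, PR 61.44 falls between score 15 (PR 55.1) and 17 (PR 69.5).
Interpolate: 15 + (61.44 − 55.1)/(69.5 − 55.1) × (17 − 15) = 15.9

15.9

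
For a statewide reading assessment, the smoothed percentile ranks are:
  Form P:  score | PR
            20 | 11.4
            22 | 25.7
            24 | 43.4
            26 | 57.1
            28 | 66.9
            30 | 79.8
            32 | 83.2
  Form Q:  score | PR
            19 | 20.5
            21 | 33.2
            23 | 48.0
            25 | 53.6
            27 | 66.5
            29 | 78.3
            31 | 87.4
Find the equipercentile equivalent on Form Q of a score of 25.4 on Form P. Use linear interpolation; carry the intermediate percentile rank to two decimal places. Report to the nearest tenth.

24.8

PR of 25.4 on Form P: 43.4 + (25.4 − 24)/(26 − 24) × (57.1 − 43.4) = 52.99
On Form Q, PR 52.99 falls between score 23 (PR 48.0) and 25 (PR 53.6).
Interpolate: 23 + (52.99 − 48.0)/(53.6 − 48.0) × (25 − 23) = 24.8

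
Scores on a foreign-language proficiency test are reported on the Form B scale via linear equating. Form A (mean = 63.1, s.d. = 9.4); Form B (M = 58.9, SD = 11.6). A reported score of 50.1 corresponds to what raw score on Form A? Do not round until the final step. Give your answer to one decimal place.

56.0

Invert y = (SD_Y/SD_X)(x − M_X) + M_Y:
x = (SD_X/SD_Y)(y − M_Y) + M_X = (9.4/11.6)(50.1 − 58.9) + 63.1
x = 0.810345 × -8.800 + 63.1 = 56.0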